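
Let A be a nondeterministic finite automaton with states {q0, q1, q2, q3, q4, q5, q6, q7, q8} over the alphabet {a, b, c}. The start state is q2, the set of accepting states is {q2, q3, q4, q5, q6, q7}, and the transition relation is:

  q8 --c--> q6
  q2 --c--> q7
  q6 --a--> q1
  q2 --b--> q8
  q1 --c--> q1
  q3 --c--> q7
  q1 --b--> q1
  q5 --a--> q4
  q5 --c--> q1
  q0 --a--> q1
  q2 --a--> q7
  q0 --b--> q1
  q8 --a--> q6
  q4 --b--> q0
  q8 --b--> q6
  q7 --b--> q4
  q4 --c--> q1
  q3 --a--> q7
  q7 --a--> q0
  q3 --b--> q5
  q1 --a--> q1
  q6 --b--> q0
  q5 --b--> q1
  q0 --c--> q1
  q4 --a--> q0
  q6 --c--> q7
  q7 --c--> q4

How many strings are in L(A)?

The useful subgraph on states {q2, q4, q6, q7, q8} is acyclic, so L(A) is finite; the longest accepting path visits 5 useful states, giving maximum string length 4.
Counting accepting paths from q2 by length: 1 of length 0, 2 of length 1, 7 of length 2, 3 of length 3, 6 of length 4. Total 19.

19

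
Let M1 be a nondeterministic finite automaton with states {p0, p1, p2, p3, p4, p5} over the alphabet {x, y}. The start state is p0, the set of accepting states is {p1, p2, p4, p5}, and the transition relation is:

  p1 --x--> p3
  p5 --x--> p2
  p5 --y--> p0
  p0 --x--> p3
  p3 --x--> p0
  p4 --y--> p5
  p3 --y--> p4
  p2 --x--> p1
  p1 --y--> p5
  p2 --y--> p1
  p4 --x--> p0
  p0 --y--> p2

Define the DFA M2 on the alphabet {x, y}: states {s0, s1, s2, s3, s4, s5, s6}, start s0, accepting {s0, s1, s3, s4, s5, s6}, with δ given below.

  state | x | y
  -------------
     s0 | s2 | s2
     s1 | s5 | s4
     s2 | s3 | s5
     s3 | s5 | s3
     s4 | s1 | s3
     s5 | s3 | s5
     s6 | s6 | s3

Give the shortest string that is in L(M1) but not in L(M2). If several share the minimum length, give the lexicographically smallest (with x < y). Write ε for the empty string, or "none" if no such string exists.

y

The string y is accepted by M1 but not by M2.
No shorter string lies in the difference, and y is the lexicographically first length-1 string in L(M1) \ L(M2).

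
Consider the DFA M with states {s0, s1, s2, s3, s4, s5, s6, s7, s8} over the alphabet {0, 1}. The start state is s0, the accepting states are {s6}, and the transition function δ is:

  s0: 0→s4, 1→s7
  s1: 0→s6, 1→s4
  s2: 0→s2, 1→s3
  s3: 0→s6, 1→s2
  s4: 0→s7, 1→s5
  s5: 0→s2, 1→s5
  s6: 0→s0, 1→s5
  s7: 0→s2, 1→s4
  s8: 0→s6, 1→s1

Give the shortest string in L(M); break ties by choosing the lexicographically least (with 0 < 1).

A breadth-first search from s0 reaches an accepting state first via the path s0 → s7 → s2 → s3 → s6 on input 1010.
No string of length < 4 is accepted (BFS exhausts all shorter strings without reaching an accepting state), and 1010 is the lexicographically least accepting string of length 4.

1010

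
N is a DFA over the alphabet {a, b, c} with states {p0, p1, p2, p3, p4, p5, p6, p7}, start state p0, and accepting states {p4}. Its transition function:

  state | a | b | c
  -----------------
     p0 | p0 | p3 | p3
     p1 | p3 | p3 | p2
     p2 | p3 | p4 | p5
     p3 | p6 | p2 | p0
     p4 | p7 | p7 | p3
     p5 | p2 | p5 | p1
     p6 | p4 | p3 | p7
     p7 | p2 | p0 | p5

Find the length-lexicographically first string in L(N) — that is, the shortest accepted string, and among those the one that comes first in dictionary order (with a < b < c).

A breadth-first search from p0 reaches an accepting state first via the path p0 → p3 → p6 → p4 on input baa.
No string of length < 3 is accepted (BFS exhausts all shorter strings without reaching an accepting state), and baa is the lexicographically least accepting string of length 3.

baa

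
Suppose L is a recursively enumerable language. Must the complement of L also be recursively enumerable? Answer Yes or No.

If both L and its complement were r.e., running the two recognisers in parallel would decide L, so L would be recursive; but there are r.e. languages that are not recursive (e.g. the halting problem), and their complements are therefore not r.e.

No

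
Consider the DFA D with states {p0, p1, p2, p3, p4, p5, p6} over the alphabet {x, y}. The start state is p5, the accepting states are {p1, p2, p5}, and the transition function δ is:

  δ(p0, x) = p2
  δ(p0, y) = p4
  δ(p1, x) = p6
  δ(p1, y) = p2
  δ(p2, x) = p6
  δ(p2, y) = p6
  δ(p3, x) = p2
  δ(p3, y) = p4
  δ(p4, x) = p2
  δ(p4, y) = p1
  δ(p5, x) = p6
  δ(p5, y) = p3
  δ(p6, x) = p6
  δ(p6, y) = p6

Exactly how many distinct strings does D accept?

5

The useful subgraph on states {p1, p2, p3, p4, p5} is acyclic, so L(D) is finite; the longest accepting path visits 5 useful states, giving maximum string length 4.
Counting accepting paths from p5 by length: 1 of length 0, 1 of length 2, 2 of length 3, 1 of length 4. Total 5.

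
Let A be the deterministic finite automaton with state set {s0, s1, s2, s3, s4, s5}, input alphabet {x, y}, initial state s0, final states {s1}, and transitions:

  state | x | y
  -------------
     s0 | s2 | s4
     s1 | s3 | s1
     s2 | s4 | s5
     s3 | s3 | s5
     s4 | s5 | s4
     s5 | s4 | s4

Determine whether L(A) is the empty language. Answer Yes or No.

The states reachable from the start state are {s0, s2, s4, s5}.
None of the accepting states {s1} is reachable, so no string is accepted and L(A) = ∅.

Yes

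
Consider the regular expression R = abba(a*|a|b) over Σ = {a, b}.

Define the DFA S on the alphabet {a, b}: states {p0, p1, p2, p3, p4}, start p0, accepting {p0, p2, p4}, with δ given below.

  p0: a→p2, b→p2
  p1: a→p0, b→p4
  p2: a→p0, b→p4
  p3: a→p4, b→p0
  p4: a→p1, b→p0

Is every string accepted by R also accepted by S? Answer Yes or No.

Converting the expression R to a DFA (subset construction, then merging equivalent states) gives the minimal DFA with states {r0, r1, r2, r3, r4, r5, r6, r7}, start state r0, accepting states {r5, r6, r7} and transitions r0: a→r1, b→r2; r1: a→r2, b→r3; r2: a→r2, b→r2; r3: a→r2, b→r4; r4: a→r5, b→r2; r5: a→r6, b→r7; r6: a→r6, b→r2; r7: a→r2, b→r2.
Exploring the product automaton R × S from the start pair (r0, p0), following both machines on each input symbol, reaches 12 state pairs: (r0, p0), (r1, p2), (r2, p2), (r2, p0), (r3, p4), (r2, p4), (r2, p1), (r4, p0), (r5, p2), (r6, p0), (r7, p4), (r6, p2).
R accepts in {r5, r6, r7} and S accepts in {p0, p2, p4}. The reachable pairs whose R-component is accepting are (r5, p2), (r6, p0), (r7, p4), (r6, p2); in each of them the S-component is accepting too, so the product for L(R) \ L(S) (R-component accepting, S-component rejecting) has no reachable accepting pair and the difference is empty.
Hence every string in L(R) is also in L(S).

Yes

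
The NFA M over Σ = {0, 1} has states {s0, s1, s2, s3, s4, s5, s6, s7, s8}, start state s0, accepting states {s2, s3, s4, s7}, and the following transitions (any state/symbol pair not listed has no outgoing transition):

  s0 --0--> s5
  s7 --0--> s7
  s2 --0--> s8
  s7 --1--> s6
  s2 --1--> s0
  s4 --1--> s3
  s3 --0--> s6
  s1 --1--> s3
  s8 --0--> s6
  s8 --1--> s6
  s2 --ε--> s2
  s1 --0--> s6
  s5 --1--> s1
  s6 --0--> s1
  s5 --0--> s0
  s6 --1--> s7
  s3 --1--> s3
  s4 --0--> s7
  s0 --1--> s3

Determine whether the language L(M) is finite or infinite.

State s3 is reachable from the start and can reach an accepting state, and it lies on the cycle s3 → s3.
Traversing that cycle any number of times yields accepted strings of unbounded length, so the language is infinite.

infinite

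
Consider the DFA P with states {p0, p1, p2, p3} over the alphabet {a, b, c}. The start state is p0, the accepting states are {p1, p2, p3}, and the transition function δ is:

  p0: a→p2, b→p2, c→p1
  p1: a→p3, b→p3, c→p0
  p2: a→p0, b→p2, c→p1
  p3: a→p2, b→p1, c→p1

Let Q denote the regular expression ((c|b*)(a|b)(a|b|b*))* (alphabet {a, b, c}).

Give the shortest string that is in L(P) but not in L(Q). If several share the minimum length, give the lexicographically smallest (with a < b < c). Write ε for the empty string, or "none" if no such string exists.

The string c is accepted by P but not by Q.
No shorter string lies in the difference, and c is the lexicographically first length-1 string in L(P) \ L(Q).

c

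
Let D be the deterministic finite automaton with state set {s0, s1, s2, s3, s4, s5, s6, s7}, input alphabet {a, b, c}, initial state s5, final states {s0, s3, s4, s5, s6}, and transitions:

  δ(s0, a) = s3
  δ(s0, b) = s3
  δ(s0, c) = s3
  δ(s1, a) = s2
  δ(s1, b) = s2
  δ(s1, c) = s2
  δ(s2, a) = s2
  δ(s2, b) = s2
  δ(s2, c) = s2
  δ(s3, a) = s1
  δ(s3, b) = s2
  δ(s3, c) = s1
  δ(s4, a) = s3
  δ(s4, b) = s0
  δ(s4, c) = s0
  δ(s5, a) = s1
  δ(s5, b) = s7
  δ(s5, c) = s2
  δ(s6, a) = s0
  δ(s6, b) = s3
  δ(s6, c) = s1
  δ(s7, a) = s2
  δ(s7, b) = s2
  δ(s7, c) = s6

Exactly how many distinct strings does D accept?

The useful subgraph on states {s0, s3, s5, s6, s7} is acyclic, so L(D) is finite; the longest accepting path visits 5 useful states, giving maximum string length 4.
Counting accepting paths from s5 by length: 1 of length 0, 1 of length 2, 2 of length 3, 3 of length 4. Total 7.

7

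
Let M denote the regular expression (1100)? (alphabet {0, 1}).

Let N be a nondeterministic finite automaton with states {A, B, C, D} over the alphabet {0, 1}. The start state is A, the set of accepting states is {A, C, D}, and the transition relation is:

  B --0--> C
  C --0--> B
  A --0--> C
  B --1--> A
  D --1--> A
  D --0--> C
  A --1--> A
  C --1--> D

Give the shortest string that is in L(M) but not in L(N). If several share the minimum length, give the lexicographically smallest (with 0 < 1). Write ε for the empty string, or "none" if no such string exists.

The string 1100 is accepted by M but not by N.
No shorter string lies in the difference, and 1100 is the lexicographically first length-4 string in L(M) \ L(N).

1100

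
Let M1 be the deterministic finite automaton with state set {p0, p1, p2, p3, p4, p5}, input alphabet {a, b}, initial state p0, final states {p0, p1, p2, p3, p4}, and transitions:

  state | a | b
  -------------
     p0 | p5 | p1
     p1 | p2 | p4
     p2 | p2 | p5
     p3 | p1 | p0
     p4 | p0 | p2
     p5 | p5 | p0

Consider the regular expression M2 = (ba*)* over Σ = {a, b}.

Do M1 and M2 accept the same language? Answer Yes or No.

No

The string ab is accepted by M1 but rejected by M2.
So L(M1) ≠ L(M2).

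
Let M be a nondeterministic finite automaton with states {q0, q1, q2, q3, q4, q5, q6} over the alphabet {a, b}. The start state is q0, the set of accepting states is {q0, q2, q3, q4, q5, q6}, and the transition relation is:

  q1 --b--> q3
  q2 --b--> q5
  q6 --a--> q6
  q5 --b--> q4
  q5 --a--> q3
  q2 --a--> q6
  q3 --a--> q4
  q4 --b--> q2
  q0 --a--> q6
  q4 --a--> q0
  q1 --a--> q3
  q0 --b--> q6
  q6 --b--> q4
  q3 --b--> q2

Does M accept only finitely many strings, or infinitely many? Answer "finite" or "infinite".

infinite

State q0 is reachable from the start and can reach an accepting state, and it lies on the cycle q0 → q6 → q4 → q0.
Traversing that cycle any number of times yields accepted strings of unbounded length, so the language is infinite.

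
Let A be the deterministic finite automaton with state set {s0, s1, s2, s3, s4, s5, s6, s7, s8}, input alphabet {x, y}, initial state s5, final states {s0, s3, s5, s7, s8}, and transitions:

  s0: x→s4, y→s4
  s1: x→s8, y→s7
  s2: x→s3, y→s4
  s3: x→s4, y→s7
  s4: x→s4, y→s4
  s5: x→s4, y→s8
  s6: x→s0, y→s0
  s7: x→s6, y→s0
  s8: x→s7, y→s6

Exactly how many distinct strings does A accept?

The useful subgraph on states {s0, s5, s6, s7, s8} is acyclic, so L(A) is finite; the longest accepting path visits 5 useful states, giving maximum string length 4.
Counting accepting paths from s5 by length: 1 of length 0, 1 of length 1, 1 of length 2, 3 of length 3, 2 of length 4. Total 8.

8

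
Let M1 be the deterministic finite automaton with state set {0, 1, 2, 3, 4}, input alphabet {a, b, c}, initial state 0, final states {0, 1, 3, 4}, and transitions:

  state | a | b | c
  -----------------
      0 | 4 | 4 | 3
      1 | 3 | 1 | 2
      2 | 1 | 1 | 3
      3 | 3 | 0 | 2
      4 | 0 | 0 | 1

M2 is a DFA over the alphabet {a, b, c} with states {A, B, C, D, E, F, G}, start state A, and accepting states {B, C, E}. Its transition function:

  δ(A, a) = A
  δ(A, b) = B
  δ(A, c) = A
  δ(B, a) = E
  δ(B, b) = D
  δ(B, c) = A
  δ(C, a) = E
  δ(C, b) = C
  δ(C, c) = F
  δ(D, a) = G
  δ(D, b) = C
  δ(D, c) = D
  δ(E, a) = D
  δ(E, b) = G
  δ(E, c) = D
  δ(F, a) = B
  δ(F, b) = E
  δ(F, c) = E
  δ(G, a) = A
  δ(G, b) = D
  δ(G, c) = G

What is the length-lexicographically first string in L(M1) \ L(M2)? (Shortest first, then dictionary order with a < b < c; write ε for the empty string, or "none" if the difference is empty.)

ε

The empty string ε is accepted by M1 but not by M2.
Since ε is the unique shortest string, it is the required witness.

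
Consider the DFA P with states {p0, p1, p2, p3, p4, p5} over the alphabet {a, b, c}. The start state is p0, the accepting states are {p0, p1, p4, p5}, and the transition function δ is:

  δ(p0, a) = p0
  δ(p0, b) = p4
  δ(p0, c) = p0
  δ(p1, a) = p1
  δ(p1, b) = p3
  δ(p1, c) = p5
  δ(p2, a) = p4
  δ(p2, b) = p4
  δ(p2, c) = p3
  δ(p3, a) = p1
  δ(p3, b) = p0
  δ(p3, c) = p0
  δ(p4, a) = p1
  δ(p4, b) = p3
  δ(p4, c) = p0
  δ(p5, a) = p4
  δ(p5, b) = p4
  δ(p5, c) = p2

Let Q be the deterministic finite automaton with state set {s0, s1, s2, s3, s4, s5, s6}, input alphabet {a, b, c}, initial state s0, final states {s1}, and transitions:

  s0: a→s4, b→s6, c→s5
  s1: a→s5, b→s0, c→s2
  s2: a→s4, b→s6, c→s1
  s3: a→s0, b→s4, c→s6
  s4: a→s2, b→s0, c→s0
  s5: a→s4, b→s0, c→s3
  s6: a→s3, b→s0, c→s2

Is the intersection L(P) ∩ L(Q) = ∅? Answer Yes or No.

The string aac is accepted by both P and Q.
Hence L(P) ∩ L(Q) ≠ ∅.

No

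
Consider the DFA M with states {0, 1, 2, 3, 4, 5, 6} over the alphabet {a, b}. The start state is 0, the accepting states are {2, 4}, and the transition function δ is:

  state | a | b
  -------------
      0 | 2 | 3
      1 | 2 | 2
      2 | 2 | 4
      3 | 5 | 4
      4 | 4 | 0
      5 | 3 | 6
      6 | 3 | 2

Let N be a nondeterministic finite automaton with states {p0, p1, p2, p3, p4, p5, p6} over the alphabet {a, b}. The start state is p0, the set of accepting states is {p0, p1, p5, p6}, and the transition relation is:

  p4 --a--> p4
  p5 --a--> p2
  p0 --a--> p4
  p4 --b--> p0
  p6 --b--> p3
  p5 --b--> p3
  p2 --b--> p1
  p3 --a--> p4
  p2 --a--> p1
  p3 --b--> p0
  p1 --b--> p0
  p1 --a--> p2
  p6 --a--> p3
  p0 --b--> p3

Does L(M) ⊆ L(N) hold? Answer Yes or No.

No

The string a is in L(M) but not in L(N).
So L(M) ⊄ L(N).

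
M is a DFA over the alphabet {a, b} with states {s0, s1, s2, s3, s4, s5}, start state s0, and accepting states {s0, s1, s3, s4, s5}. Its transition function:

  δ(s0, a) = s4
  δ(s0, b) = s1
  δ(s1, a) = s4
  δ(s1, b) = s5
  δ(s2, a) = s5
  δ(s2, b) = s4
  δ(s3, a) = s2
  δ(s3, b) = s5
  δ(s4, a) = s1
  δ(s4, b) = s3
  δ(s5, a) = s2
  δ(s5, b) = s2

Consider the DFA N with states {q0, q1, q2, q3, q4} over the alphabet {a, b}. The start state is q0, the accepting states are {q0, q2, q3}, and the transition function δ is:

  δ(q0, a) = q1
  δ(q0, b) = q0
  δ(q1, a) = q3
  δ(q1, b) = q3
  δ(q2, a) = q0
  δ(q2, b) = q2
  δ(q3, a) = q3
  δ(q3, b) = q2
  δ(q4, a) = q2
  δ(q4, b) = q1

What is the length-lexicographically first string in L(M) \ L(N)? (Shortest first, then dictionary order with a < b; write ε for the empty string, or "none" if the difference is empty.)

a

The string a is accepted by M but not by N.
No shorter string lies in the difference, and a is the lexicographically first length-1 string in L(M) \ L(N).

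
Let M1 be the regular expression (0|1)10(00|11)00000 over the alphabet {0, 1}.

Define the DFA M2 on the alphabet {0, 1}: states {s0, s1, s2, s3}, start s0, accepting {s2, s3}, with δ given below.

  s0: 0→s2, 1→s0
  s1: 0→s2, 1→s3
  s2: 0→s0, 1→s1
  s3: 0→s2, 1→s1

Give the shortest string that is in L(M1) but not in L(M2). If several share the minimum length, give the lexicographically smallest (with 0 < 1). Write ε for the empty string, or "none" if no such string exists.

0100000000

The string 0100000000 is accepted by M1 but not by M2.
No shorter string lies in the difference, and 0100000000 is the lexicographically first length-10 string in L(M1) \ L(M2).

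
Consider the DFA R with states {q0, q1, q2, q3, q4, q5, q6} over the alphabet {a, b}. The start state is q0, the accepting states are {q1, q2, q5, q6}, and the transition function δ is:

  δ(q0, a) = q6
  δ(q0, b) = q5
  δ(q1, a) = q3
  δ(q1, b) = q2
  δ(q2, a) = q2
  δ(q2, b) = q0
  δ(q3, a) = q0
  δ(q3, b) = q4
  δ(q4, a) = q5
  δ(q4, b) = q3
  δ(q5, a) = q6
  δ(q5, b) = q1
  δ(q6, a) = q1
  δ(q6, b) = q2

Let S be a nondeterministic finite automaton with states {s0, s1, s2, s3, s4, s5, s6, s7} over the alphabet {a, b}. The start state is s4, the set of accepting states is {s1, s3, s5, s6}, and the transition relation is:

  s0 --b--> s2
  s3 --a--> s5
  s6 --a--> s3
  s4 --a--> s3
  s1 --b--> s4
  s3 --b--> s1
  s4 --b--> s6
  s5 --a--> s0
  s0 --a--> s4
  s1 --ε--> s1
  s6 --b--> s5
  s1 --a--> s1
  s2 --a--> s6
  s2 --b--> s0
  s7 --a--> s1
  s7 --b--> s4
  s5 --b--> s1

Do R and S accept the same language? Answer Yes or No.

Yes

Exploring the product automaton R × S from the start pair (q0, s4), following both machines on each input symbol, reaches 7 state pairs: (q0, s4), (q6, s3), (q5, s6), (q1, s5), (q2, s1), (q3, s0), (q4, s2).
R accepts in {q1, q2, q5, q6} and S accepts in {s1, s3, s5, s6}. In every reachable pair the two components are either both accepting — (q6, s3), (q5, s6), (q1, s5), (q2, s1) — or both non-accepting, so no string is accepted by exactly one of the machines: L(R) \ L(S) and L(S) \ L(R) are both empty.
Hence every string is accepted by R iff it is accepted by S, and the two languages coincide.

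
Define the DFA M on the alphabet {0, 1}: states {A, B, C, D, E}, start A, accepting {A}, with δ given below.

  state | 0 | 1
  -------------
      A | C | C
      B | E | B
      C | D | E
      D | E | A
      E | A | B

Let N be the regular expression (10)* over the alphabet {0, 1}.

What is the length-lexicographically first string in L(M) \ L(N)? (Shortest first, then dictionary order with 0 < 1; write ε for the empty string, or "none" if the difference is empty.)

001

The string 001 is accepted by M but not by N.
No shorter string lies in the difference, and 001 is the lexicographically first length-3 string in L(M) \ L(N).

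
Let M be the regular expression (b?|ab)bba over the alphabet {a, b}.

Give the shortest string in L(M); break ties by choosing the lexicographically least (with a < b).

bba

By inspection of the expression, no string of length less than 3 matches, and bba is the lexicographically first match of length 3.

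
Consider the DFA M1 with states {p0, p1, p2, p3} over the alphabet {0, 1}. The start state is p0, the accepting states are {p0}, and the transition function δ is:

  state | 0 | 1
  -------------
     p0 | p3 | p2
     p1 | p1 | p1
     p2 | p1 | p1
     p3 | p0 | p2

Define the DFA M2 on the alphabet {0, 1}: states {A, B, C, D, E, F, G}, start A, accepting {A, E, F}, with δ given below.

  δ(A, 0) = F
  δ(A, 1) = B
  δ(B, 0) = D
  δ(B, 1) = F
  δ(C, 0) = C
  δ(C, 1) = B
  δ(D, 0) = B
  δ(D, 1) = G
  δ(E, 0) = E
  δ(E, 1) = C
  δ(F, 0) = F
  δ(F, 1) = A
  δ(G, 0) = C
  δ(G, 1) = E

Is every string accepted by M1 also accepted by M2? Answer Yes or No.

Exploring the product automaton M1 × M2 from the start pair (p0, A), following both machines on each input symbol, reaches 12 state pairs: (p0, A), (p3, F), (p2, B), (p0, F), (p2, A), (p1, D), (p1, F), (p1, B), (p1, G), (p1, A), (p1, C), (p1, E).
M1 accepts in {p0} and M2 accepts in {A, E, F}. The reachable pairs whose M1-component is accepting are (p0, A), (p0, F); in each of them the M2-component is accepting too, so the product for L(M1) \ L(M2) (M1-component accepting, M2-component rejecting) has no reachable accepting pair and the difference is empty.
Hence every string in L(M1) is also in L(M2).

Yes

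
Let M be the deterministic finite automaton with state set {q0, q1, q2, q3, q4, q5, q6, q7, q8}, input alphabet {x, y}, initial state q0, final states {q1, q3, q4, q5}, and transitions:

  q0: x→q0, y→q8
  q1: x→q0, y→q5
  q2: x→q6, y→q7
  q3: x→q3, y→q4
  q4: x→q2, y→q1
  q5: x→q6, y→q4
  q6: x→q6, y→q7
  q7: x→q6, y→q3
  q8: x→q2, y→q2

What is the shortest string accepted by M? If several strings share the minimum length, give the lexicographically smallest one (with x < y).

A breadth-first search from q0 reaches an accepting state first via the path q0 → q8 → q2 → q7 → q3 on input yxyy.
No string of length < 4 is accepted (BFS exhausts all shorter strings without reaching an accepting state), and yxyy is the lexicographically least accepting string of length 4.

yxyy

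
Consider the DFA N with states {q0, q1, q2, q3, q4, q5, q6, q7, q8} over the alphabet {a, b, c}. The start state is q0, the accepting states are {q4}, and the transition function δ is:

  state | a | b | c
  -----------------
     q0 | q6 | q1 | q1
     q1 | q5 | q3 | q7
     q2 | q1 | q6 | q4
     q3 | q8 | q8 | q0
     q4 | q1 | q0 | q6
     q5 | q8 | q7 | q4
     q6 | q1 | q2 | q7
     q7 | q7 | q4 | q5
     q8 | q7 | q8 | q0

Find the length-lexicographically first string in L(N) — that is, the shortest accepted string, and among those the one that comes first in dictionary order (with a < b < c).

A breadth-first search from q0 reaches an accepting state first via the path q0 → q6 → q2 → q4 on input abc.
No string of length < 3 is accepted (BFS exhausts all shorter strings without reaching an accepting state), and abc is the lexicographically least accepting string of length 3.

abc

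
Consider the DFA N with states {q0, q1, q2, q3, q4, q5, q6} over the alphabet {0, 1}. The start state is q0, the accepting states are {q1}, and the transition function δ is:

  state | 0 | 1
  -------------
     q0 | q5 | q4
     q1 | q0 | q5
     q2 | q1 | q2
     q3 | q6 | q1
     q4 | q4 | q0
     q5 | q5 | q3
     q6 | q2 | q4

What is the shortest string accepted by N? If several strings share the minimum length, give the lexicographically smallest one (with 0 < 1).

A breadth-first search from q0 reaches an accepting state first via the path q0 → q5 → q3 → q1 on input 011.
No string of length < 3 is accepted (BFS exhausts all shorter strings without reaching an accepting state), and 011 is the lexicographically least accepting string of length 3.

011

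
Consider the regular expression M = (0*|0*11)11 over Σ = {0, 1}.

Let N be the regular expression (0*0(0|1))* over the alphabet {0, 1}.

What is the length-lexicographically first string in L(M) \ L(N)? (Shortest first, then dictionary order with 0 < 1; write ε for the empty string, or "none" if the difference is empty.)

11

The string 11 is accepted by M but not by N.
No shorter string lies in the difference, and 11 is the lexicographically first length-2 string in L(M) \ L(N).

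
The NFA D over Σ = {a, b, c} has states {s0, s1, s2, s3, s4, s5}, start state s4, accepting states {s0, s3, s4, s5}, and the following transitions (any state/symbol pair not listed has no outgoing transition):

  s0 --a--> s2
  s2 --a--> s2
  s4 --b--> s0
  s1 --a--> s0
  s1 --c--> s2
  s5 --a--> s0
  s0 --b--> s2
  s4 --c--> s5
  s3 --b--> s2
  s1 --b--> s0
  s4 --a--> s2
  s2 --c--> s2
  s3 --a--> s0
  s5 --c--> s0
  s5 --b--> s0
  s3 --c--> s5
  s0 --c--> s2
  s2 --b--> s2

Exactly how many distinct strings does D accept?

6

The useful subgraph on states {s0, s4, s5} is acyclic, so L(D) is finite; the longest accepting path visits 3 useful states, giving maximum string length 2.
Counting accepting paths from s4 by length: 1 of length 0, 2 of length 1, 3 of length 2. Total 6.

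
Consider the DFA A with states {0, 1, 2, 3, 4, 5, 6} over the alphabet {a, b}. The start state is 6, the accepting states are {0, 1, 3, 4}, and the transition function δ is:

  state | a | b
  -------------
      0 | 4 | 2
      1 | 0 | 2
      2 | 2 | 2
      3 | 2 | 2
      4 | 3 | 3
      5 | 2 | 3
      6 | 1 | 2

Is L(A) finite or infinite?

The useful states (reachable from 6 and able to reach an accepting state) are {0, 1, 3, 4, 6}.
Restricted to these states the transition graph has no cycle, so every accepting path has bounded length and L is finite.

finite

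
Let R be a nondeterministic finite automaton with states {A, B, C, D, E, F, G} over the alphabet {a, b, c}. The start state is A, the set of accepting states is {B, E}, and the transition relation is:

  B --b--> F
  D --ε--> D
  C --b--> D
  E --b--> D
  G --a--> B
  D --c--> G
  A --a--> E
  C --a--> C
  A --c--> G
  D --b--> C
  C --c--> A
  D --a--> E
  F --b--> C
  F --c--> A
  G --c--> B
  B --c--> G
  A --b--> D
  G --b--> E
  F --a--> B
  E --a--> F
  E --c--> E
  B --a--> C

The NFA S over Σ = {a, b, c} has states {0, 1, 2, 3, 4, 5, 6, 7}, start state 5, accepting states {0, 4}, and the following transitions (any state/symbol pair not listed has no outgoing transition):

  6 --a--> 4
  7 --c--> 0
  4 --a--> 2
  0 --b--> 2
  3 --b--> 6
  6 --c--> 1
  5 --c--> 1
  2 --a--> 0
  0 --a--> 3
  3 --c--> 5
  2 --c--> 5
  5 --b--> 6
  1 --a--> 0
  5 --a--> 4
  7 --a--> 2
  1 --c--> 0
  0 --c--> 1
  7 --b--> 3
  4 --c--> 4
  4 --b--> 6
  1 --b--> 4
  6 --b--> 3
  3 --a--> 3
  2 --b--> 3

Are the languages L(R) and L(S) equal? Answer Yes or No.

Yes

Exploring the product automaton R × S from the start pair (A, 5), following both machines on each input symbol, reaches 7 state pairs: (A, 5), (E, 4), (D, 6), (G, 1), (F, 2), (C, 3), (B, 0).
R accepts in {B, E} and S accepts in {0, 4}. In every reachable pair the two components are either both accepting — (E, 4), (B, 0) — or both non-accepting, so no string is accepted by exactly one of the machines: L(R) \ L(S) and L(S) \ L(R) are both empty.
Hence every string is accepted by R iff it is accepted by S, and the two languages coincide.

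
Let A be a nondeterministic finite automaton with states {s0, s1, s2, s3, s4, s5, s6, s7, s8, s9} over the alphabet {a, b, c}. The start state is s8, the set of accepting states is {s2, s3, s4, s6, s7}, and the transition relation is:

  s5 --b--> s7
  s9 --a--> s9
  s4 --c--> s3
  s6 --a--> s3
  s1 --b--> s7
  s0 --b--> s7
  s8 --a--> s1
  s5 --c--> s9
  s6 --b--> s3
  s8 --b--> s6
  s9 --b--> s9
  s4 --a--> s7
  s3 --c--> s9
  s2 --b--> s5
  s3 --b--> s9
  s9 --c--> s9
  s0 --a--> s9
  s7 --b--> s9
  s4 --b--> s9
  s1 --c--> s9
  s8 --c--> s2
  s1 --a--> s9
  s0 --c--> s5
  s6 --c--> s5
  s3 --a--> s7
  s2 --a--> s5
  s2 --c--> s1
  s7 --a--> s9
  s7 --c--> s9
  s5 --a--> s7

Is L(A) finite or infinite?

The useful states (reachable from s8 and able to reach an accepting state) are {s1, s2, s3, s5, s6, s7, s8}.
Restricted to these states the transition graph has no cycle, so every accepting path has bounded length and L is finite.

finite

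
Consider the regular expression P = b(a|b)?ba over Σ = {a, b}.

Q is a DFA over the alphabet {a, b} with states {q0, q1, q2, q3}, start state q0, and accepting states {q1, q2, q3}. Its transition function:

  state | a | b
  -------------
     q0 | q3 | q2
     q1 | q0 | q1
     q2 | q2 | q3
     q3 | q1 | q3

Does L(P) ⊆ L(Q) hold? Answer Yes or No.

Converting the expression P to a DFA (subset construction, then merging equivalent states) gives the minimal DFA with states {p0, p1, p2, p3, p4, p5, p6}, start state p0, accepting states {p6} and transitions p0: a→p1, b→p2; p1: a→p1, b→p1; p2: a→p3, b→p4; p3: a→p1, b→p5; p4: a→p6, b→p5; p5: a→p6, b→p1; p6: a→p1, b→p1.
Exploring the product automaton P × Q from the start pair (p0, q0), following both machines on each input symbol, reaches 10 state pairs: (p0, q0), (p1, q3), (p2, q2), (p1, q1), (p3, q2), (p4, q3), (p1, q0), (p1, q2), (p5, q3), (p6, q1).
P accepts in {p6} and Q accepts in {q1, q2, q3}. The reachable pairs whose P-component is accepting are (p6, q1); in each of them the Q-component is accepting too, so the product for L(P) \ L(Q) (P-component accepting, Q-component rejecting) has no reachable accepting pair and the difference is empty.
Hence every string in L(P) is also in L(Q).

Yes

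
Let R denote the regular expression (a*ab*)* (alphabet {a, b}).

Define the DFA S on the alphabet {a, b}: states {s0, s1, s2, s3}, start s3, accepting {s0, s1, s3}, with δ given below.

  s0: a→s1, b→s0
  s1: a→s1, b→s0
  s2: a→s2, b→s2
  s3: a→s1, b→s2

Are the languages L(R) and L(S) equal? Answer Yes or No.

Yes

Converting the expression R to a DFA (subset construction, then merging equivalent states) gives the minimal DFA with states {r0, r1, r2}, start state r0, accepting states {r0, r1} and transitions r0: a→r1, b→r2; r1: a→r1, b→r1; r2: a→r2, b→r2.
Exploring the product automaton R × S from the start pair (r0, s3), following both machines on each input symbol, reaches 4 state pairs: (r0, s3), (r1, s1), (r2, s2), (r1, s0).
R accepts in {r0, r1} and S accepts in {s0, s1, s3}. In every reachable pair the two components are either both accepting — (r0, s3), (r1, s1), (r1, s0) — or both non-accepting, so no string is accepted by exactly one of the machines: L(R) \ L(S) and L(S) \ L(R) are both empty.
Hence every string is accepted by R iff it is accepted by S, and the two languages coincide.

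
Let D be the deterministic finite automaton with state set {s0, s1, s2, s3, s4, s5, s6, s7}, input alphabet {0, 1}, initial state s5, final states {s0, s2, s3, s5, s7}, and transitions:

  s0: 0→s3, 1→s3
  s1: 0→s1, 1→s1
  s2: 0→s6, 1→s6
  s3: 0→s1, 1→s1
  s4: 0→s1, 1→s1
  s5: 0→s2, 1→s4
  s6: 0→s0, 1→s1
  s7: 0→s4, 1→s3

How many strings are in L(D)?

The useful subgraph on states {s0, s2, s3, s5, s6} is acyclic, so L(D) is finite; the longest accepting path visits 5 useful states, giving maximum string length 4.
Counting accepting paths from s5 by length: 1 of length 0, 1 of length 1, 2 of length 3, 4 of length 4. Total 8.

8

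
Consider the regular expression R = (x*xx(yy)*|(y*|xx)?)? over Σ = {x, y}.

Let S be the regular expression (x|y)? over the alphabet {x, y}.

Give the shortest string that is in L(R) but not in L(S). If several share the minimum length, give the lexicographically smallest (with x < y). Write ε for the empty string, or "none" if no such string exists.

The string xx is accepted by R but not by S.
No shorter string lies in the difference, and xx is the lexicographically first length-2 string in L(R) \ L(S).

xx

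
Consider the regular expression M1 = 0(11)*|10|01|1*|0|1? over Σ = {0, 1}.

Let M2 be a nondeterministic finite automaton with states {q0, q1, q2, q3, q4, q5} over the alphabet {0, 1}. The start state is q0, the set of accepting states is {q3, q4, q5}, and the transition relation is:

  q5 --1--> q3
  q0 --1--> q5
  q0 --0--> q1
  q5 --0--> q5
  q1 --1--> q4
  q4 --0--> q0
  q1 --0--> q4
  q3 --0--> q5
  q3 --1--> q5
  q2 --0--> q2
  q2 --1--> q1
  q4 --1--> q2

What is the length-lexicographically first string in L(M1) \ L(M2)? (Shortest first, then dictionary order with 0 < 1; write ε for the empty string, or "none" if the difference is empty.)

The empty string ε is accepted by M1 but not by M2.
Since ε is the unique shortest string, it is the required witness.

ε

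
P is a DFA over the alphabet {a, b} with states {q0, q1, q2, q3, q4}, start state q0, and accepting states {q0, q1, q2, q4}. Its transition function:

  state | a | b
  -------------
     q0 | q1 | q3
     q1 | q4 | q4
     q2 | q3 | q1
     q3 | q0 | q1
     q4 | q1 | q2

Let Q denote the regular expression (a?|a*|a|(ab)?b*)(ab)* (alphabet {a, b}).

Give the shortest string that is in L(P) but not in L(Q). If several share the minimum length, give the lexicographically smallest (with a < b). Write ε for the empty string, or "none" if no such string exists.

The string ba is accepted by P but not by Q.
No shorter string lies in the difference, and ba is the lexicographically first length-2 string in L(P) \ L(Q).

ba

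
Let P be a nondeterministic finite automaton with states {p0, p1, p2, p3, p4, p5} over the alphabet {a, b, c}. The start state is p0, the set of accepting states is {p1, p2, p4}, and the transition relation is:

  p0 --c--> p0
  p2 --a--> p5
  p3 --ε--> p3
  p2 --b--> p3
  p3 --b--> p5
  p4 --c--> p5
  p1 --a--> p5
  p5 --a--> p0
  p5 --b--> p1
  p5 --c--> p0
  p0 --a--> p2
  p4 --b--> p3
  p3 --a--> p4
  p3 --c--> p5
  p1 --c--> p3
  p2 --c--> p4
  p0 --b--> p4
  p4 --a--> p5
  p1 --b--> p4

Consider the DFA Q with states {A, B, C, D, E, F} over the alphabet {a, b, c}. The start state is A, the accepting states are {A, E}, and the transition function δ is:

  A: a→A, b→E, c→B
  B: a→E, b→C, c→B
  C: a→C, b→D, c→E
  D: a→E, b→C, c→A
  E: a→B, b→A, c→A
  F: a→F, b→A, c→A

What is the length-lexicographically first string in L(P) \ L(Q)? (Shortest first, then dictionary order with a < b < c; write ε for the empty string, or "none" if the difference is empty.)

The string ac is accepted by P but not by Q.
No shorter string lies in the difference, and ac is the lexicographically first length-2 string in L(P) \ L(Q).

ac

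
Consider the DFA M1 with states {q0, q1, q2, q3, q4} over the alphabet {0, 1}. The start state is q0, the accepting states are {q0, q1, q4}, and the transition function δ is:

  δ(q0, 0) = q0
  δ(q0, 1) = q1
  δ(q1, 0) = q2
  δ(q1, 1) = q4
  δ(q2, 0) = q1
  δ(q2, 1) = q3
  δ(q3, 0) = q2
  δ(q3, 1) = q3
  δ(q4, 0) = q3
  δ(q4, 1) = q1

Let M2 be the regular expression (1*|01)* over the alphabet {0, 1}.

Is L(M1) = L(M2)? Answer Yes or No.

No

The string 0 is accepted by M1 but rejected by M2.
So L(M1) ≠ L(M2).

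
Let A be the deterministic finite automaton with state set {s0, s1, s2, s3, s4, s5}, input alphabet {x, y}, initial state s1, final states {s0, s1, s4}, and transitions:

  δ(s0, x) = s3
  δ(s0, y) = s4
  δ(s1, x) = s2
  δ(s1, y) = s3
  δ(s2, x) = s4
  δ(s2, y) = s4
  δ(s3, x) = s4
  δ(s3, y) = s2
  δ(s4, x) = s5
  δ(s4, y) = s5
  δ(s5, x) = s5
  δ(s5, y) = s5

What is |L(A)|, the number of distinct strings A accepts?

The useful subgraph on states {s1, s2, s3, s4} is acyclic, so L(A) is finite; the longest accepting path visits 4 useful states, giving maximum string length 3.
Counting accepting paths from s1 by length: 1 of length 0, 3 of length 2, 2 of length 3. Total 6.

6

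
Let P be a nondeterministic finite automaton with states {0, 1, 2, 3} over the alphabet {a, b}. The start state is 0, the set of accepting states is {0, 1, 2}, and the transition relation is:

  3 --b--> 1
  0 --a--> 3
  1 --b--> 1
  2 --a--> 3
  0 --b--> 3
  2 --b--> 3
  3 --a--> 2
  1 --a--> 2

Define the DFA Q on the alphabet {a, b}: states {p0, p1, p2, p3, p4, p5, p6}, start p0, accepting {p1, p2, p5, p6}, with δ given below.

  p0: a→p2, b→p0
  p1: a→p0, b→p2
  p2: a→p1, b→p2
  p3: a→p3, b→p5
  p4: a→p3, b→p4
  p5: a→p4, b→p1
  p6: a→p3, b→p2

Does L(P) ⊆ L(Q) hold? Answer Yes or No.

No

The empty string ε is in L(P) but not in L(Q).
So L(P) ⊄ L(Q).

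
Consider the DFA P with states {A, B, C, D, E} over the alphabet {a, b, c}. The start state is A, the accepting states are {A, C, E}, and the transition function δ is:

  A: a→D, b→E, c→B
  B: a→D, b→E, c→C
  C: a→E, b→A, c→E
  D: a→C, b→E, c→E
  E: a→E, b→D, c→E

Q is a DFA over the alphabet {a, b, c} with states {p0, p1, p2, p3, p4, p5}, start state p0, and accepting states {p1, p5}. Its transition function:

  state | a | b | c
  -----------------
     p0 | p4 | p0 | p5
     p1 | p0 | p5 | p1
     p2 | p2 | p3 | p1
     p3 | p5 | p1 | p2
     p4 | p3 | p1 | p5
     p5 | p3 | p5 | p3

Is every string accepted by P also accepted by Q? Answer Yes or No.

No

The empty string ε is in L(P) but not in L(Q).
So L(P) ⊄ L(Q).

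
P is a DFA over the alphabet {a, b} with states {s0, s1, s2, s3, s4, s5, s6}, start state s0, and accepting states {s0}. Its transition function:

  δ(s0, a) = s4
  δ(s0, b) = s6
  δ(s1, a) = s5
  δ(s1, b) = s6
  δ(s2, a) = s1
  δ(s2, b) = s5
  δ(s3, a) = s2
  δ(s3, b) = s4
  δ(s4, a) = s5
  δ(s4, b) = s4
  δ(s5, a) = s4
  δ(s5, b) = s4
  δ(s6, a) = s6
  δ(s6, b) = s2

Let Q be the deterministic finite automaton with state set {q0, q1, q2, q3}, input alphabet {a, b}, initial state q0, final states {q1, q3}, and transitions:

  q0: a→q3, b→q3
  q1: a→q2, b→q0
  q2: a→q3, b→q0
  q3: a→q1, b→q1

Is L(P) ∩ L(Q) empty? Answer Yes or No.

Exploring the product automaton P × Q from the start pair (s0, q0), following both machines on each input symbol, reaches 19 state pairs: (s0, q0), (s4, q3), (s6, q3), (s5, q1), (s4, q1), (s6, q1), (s2, q1), (s4, q2), (s4, q0), (s5, q2), (s6, q2), (s2, q0), (s1, q2), (s5, q0), (s5, q3), (s1, q3), (s6, q0), (s2, q3), (s1, q1).
P accepts in {s0} and Q accepts in {q1, q3}; no reachable pair has both components accepting, so no string drives both machines to acceptance simultaneously and L(P) ∩ L(Q) = ∅.
So no string is accepted by both, and the intersection is empty.

Yes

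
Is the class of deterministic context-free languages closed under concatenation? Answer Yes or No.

No

Take L₁ = {ε, c} (finite, hence regular and DCFL) and L₂ = {c aⁿbⁿ : n≥0} ∪ {cc aⁿb²ⁿ : n≥0} (a DCFL: the number of leading c's tells the DPDA whether to pop one stack symbol per b or per two b's). Then L₁L₂ ∩ cca⁺b* = {cc aⁿbⁿ : n≥1} ∪ {cc aⁿb²ⁿ : n≥1}. If L₁L₂ were a DCFL, so would be this intersection with a regular set, and a DPDA for it started from its configuration after reading cc would accept {aⁿbⁿ : n≥1} ∪ {aⁿb²ⁿ : n≥1}, which no deterministic PDA accepts (a DPDA for it would have a single run on aⁿb²ⁿ, accepting after the prefix aⁿbⁿ and accepting again after n more b's; an ordinary PDA that simulates it on a's and b's and, at any moment when it is accepting, may switch to reading only a fresh letter d while feeding each d to the simulation as a b, would accept aⁱbʲdᵏ (k≥1) exactly when both aⁱbʲ and aⁱbʲ⁺ᵏ are in the language, i.e. its language intersected with the regular set a*b*d⁺ would be exactly {aⁿbⁿdⁿ : n≥1} — impossible, since context-free languages are closed under intersection with regular sets and {aⁿbⁿdⁿ} is not context-free). Hence L₁L₂ is not a DCFL.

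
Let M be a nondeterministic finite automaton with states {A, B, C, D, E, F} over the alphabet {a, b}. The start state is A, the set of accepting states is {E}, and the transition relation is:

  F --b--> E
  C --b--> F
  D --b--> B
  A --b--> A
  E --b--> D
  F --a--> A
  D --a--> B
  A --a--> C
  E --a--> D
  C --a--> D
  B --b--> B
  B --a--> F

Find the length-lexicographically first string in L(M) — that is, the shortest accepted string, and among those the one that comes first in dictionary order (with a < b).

abb

A breadth-first search from A reaches an accepting state first via the path A → C → F → E on input abb.
No string of length < 3 is accepted (BFS exhausts all shorter strings without reaching an accepting state), and abb is the lexicographically least accepting string of length 3.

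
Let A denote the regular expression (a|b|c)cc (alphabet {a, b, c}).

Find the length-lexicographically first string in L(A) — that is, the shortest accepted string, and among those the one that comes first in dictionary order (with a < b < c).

By inspection of the expression, no string of length less than 3 matches, and acc is the lexicographically first match of length 3.

acc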